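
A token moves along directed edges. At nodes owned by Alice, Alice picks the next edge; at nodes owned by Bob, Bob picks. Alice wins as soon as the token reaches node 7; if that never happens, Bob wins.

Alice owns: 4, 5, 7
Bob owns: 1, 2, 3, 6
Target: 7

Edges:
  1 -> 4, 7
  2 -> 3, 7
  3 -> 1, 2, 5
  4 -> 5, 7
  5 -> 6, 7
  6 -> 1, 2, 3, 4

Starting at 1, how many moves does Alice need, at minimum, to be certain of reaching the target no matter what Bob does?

A0 = {7}
A1: add {4, 5} — 4 (Alice) has 4→7; 5 (Alice) has 5→7.
A2: add {1} — 1 (Bob): all of {4, 7} already in.
A3 = A2; e.g. 2 (Bob) can still go to 3. Fixed point.
1 enters the attractor at level 2, so Alice can force the target in 2 moves from there.

2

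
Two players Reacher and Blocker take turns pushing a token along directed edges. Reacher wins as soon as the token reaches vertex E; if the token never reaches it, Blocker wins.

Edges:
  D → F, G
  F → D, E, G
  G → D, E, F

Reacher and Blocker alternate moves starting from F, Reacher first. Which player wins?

Reacher

Track states (vertex, player-to-move).
A0 = {(E,Reacher), (E,Blocker)}
A1: add {(F,Reacher), (G,Reacher)}.
(F,Reacher) ∈ A1 ⇒ Reacher forces the target.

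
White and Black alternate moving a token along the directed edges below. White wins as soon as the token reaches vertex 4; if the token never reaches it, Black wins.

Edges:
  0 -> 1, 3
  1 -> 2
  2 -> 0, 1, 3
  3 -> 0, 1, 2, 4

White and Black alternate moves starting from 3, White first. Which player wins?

Track states (vertex, player-to-move).
A0 = {(4,White), (4,Black)}
A1: add {(3,White)}.
(3,White) ∈ A1 ⇒ White forces the target.

White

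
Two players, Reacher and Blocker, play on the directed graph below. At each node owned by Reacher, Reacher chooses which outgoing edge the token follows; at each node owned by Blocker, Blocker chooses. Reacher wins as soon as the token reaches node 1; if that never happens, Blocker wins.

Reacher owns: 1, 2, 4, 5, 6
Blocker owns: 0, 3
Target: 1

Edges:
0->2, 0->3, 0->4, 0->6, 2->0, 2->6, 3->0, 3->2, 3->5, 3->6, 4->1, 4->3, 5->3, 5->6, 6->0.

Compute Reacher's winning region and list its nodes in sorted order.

A0 = {1}
A1: add {4} — 4 (Reacher) has 4→1.
A2 = A1; e.g. 0 (Blocker) can still go to 2. Fixed point.
Reacher's winning region = {1, 4}.

1, 4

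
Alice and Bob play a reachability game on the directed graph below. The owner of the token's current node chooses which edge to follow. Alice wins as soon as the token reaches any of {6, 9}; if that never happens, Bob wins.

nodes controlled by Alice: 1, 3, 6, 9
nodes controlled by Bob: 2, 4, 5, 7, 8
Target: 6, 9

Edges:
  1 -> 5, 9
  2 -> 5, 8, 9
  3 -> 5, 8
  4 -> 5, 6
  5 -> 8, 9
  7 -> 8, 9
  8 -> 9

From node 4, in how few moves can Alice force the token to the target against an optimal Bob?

3

A0 = {6, 9}
A1: add {1, 8} — 1 (Alice) has 1→9; 8 (Bob): all of {9} already in.
A2: add {3, 5, 7} — 3 (Alice) has 3→8; 5 (Bob): all of {8, 9} already in; 7 (Bob): all of {8, 9} already in.
A3: add {2, 4} — 2 (Bob): all of {5, 8, 9} already in; 4 (Bob): all of {5, 6} already in.
A3 = all vertices. Fixed point.
4 enters the attractor at level 3, so Alice can force the target in 3 moves from there.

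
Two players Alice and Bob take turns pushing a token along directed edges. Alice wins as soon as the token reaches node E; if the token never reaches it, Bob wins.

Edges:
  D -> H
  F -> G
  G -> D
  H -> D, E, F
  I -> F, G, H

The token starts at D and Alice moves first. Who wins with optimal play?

Bob

Track states (vertex, player-to-move).
A0 = {(E,Alice), (E,Bob)}
A1: add {(H,Alice)}.
A2: add {(D,Bob)}.
A3: add {(G,Alice)}.
A4: add {(F,Bob)}.
A5: add {(I,Alice)}.
A6 = A5; e.g. (D,Alice) stays out. (D,Alice) never enters ⇒ Bob avoids the target.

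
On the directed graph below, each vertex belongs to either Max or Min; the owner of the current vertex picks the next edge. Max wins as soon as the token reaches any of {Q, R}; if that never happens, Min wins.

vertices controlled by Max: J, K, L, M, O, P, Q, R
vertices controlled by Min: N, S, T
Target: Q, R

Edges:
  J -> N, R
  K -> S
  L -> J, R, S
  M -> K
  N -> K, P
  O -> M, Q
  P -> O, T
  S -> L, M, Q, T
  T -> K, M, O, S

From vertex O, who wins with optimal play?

Max

A0 = {Q, R}
A1: add {J, L, O} — J (Max) has J→R; L (Max) has L→R; O (Max) has O→Q.
O ∈ A1, so Max can force the target.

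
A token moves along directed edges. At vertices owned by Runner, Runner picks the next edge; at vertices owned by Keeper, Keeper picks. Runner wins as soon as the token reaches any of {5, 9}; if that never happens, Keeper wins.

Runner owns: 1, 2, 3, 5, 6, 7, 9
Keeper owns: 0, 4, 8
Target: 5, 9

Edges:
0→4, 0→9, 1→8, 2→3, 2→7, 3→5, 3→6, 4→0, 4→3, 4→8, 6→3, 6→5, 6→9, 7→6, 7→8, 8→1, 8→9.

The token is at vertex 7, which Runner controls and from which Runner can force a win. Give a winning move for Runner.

6

A0 = {5, 9}
A1: add {3, 6} — 3 (Runner) has 3→5; 6 (Runner) has 6→5.
A2: add {2, 7} — 2 (Runner) has 2→3; 7 (Runner) has 7→6.
A3 = A2; e.g. 0 (Keeper) can still go to 4. Fixed point.
From 7, successor 6 is in the attractor (rank 1); the other successor 8 is not.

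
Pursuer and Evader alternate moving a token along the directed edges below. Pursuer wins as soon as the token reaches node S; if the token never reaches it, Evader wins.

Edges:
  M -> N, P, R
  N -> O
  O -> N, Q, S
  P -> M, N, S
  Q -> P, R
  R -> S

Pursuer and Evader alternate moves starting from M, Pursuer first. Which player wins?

Pursuer

Track states (vertex, player-to-move).
A0 = {(S,Pursuer), (S,Evader)}
A1: add {(O,Pursuer), (P,Pursuer), (R,Pursuer), (R,Evader)}.
A2: add {(M,Pursuer), (N,Evader), (Q,Pursuer), (Q,Evader)}.
(M,Pursuer) ∈ A2 ⇒ Pursuer forces the target.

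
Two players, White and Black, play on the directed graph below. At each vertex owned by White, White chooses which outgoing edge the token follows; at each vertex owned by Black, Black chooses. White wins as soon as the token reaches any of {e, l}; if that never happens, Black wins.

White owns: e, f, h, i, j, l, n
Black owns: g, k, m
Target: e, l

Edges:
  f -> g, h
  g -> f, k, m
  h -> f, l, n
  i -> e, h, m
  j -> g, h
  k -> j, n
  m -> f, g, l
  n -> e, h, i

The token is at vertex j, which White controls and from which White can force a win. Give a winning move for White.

h

A0 = {e, l}
A1: add {h, i, n} — h (White) has h→l; i (White) has i→e; n (White) has n→e.
A2: add {f, j} — f (White) has f→h; j (White) has j→h.
A3: add {k} — k (Black): all of {j, n} already in.
A4 = A3; e.g. g (Black) can still go to m. Fixed point.
From j, successor h is in the attractor (rank 1); the other successor g is not.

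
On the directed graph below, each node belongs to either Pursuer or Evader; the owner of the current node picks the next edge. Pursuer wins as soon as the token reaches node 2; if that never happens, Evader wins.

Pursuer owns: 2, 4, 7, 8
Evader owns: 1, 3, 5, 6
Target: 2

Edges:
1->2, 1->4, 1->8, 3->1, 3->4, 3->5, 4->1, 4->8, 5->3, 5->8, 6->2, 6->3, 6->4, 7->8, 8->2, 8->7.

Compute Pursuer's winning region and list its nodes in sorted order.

1, 2, 4, 7, 8

A0 = {2}
A1: add {8} — 8 (Pursuer) has 8→2.
A2: add {4, 7} — 4 (Pursuer) has 4→8; 7 (Pursuer) has 7→8.
A3: add {1} — 1 (Evader): all of {2, 4, 8} already in.
A4 = A3; e.g. 3 (Evader) can still go to 5. Fixed point.
Pursuer's winning region = {1, 2, 4, 7, 8}.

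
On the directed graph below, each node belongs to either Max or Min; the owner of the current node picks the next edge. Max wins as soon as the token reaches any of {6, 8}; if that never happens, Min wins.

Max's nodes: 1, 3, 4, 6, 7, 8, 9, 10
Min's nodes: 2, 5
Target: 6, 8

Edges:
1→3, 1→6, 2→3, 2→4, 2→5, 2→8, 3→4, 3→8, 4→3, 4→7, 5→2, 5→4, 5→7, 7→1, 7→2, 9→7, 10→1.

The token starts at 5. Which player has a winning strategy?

A0 = {6, 8}
A1: add {1, 3} — 1 (Max) has 1→6; 3 (Max) has 3→8.
A2: add {4, 7, 10} — 4 (Max) has 4→3; 7 (Max) has 7→1; 10 (Max) has 10→1.
A3: add {9} — 9 (Max) has 9→7.
A4 = A3; e.g. 2 (Min) can still go to 5. Fixed point.
5 never enters the attractor, so Min can avoid the target forever.

Min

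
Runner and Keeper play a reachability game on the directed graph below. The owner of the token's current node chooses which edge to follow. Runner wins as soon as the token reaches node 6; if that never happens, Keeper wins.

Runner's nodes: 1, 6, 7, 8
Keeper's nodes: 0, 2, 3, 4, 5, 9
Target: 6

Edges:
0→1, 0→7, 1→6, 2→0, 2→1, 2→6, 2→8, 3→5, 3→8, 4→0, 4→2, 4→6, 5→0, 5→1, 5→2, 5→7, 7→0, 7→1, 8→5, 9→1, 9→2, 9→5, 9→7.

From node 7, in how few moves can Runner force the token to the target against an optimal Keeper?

2

A0 = {6}
A1: add {1} — 1 (Runner) has 1→6.
A2: add {7} — 7 (Runner) has 7→1.
7 enters the attractor at level 2, so Runner can force the target in 2 moves from there.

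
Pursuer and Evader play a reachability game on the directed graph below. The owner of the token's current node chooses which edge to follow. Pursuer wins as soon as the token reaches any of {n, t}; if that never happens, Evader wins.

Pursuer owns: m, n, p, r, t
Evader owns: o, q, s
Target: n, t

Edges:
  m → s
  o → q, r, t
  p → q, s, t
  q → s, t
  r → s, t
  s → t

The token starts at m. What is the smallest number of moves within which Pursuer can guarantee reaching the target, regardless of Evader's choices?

2

A0 = {n, t}
A1: add {p, r, s} — p (Pursuer) has p→t; r (Pursuer) has r→t; s (Evader): all of {t} already in.
A2: add {m, q} — m (Pursuer) has m→s; q (Evader): all of {s, t} already in.
m enters the attractor at level 2, so Pursuer can force the target in 2 moves from there.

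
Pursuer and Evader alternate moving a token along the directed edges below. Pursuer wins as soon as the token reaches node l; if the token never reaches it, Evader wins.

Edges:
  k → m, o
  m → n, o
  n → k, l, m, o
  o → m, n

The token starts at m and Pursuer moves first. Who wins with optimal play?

Evader

Track states (vertex, player-to-move).
A0 = {(l,Pursuer), (l,Evader)}
A1: add {(n,Pursuer)}.
A2 = A1; e.g. (k,Pursuer) stays out. (m,Pursuer) never enters ⇒ Evader avoids the target.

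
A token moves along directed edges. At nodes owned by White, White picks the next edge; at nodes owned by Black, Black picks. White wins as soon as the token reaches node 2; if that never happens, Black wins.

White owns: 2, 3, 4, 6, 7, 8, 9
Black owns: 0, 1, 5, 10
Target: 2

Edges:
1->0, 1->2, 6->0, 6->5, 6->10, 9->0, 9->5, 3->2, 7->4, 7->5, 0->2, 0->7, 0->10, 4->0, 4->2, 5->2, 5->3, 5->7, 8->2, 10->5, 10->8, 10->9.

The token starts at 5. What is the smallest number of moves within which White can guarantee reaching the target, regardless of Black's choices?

3

A0 = {2}
A1: add {3, 4, 8} — 3 (White) has 3→2; 4 (White) has 4→2; 8 (White) has 8→2.
A2: add {7} — 7 (White) has 7→4.
A3: add {5} — 5 (Black): all of {2, 3, 7} already in.
5 enters the attractor at level 3, so White can force the target in 3 moves from there.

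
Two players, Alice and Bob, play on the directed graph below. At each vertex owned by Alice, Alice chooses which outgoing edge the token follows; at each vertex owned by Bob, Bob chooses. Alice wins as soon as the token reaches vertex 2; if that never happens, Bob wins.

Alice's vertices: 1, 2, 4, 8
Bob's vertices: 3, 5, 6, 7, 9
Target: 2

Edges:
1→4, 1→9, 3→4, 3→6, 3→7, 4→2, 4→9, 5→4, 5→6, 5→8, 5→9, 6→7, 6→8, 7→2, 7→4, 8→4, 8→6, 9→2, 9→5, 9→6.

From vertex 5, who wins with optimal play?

Bob

A0 = {2}
A1: add {4} — 4 (Alice) has 4→2.
A2: add {1, 7, 8} — 1 (Alice) has 1→4; 7 (Bob): all of {2, 4} already in; 8 (Alice) has 8→4.
A3: add {6} — 6 (Bob): all of {7, 8} already in.
A4: add {3} — 3 (Bob): all of {4, 6, 7} already in.
A5 = A4; e.g. 5 (Bob) can still go to 9. Fixed point.
5 never enters the attractor, so Bob can avoid the target forever.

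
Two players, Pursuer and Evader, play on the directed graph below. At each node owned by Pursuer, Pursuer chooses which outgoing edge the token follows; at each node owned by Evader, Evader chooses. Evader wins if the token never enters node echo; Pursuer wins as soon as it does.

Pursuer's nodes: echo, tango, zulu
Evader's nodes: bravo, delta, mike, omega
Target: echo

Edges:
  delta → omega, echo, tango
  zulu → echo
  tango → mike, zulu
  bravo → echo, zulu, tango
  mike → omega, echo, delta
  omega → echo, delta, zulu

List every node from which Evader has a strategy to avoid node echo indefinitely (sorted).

delta, mike, omega

A0 = {echo}
A1: add {zulu} — zulu (Pursuer) has zulu→echo.
A2: add {tango} — tango (Pursuer) has tango→zulu.
A3: add {bravo} — bravo (Evader): all of {echo, zulu, tango} already in.
A4 = A3; e.g. omega (Evader) can still go to delta. Fixed point.
Pursuer's attractor = {bravo, echo, tango, zulu}; Evader avoids the target exactly from the complement.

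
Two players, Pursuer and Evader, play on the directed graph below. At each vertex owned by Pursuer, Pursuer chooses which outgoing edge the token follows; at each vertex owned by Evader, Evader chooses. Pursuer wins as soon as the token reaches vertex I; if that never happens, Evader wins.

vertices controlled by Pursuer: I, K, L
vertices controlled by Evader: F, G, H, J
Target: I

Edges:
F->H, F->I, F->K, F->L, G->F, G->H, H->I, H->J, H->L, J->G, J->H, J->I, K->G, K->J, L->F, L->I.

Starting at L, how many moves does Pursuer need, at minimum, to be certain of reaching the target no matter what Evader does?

A0 = {I}
A1: add {L} — L (Pursuer) has L→I.
A2 = A1; e.g. F (Evader) can still go to H. Fixed point.
L enters the attractor at level 1, so Pursuer can force the target in 1 move from there.

1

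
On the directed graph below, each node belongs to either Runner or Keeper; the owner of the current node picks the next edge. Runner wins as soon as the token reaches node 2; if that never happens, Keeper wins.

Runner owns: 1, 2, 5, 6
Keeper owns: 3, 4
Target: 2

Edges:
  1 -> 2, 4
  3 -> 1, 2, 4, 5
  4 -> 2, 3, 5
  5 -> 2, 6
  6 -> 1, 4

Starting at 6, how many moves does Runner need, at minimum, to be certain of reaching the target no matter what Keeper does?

2

A0 = {2}
A1: add {1, 5} — 1 (Runner) has 1→2; 5 (Runner) has 5→2.
A2: add {6} — 6 (Runner) has 6→1.
A3 = A2; e.g. 3 (Keeper) can still go to 4. Fixed point.
6 enters the attractor at level 2, so Runner can force the target in 2 moves from there.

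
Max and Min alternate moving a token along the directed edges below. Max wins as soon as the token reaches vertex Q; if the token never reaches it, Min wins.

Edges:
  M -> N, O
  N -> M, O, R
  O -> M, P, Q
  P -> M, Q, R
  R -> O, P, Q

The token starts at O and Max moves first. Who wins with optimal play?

Max

Track states (vertex, player-to-move).
A0 = {(Q,Max), (Q,Min)}
A1: add {(O,Max), (P,Max), (R,Max)}.
(O,Max) ∈ A1 ⇒ Max forces the target.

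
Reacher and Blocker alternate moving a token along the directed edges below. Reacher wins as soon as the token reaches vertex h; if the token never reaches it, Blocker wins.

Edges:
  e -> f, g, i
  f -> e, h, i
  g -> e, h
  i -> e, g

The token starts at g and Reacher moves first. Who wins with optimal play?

Track states (vertex, player-to-move).
A0 = {(h,Reacher), (h,Blocker)}
A1: add {(f,Reacher), (g,Reacher)}.
(g,Reacher) ∈ A1 ⇒ Reacher forces the target.

Reacher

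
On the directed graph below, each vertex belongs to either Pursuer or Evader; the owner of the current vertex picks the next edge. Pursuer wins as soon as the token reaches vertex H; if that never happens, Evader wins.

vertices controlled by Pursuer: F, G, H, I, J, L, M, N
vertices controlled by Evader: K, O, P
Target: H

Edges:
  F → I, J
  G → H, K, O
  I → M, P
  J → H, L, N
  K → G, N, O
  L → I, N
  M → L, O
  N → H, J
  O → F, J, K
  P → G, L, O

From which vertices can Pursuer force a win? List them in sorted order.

A0 = {H}
A1: add {G, J, N} — G (Pursuer) has G→H; J (Pursuer) has J→H; N (Pursuer) has N→H.
A2: add {F, L} — F (Pursuer) has F→J; L (Pursuer) has L→N.
A3: add {M} — M (Pursuer) has M→L.
A4: add {I} — I (Pursuer) has I→M.
A5 = A4; e.g. K (Evader) can still go to O. Fixed point.
Pursuer's winning region = {F, G, H, I, J, L, M, N}.

F, G, H, I, J, L, M, N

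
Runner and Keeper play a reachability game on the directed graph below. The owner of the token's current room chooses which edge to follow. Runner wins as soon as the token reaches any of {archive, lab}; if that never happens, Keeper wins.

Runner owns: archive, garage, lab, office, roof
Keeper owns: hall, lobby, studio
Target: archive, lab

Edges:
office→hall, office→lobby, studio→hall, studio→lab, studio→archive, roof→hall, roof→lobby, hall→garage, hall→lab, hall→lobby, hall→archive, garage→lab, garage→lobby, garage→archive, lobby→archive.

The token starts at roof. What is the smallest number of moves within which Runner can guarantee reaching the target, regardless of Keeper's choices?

2

A0 = {archive, lab}
A1: add {garage, lobby} — garage (Runner) has garage→lab; lobby (Keeper): all of {archive} already in.
A2: add {hall, office, roof} — office (Runner) has office→lobby; roof (Runner) has roof→lobby; hall (Keeper): all of {garage, lab, lobby, archive} already in.
roof enters the attractor at level 2, so Runner can force the target in 2 moves from there.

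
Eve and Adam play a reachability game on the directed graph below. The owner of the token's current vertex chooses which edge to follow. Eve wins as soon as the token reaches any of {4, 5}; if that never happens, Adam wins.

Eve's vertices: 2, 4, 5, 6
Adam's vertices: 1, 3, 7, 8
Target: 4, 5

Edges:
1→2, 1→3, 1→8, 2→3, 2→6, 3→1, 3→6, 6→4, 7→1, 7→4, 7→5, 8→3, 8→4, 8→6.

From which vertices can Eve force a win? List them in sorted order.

A0 = {4, 5}
A1: add {6} — 6 (Eve) has 6→4.
A2: add {2} — 2 (Eve) has 2→6.
A3 = A2; e.g. 1 (Adam) can still go to 3. Fixed point.
Eve's winning region = {2, 4, 5, 6}.

2, 4, 5, 6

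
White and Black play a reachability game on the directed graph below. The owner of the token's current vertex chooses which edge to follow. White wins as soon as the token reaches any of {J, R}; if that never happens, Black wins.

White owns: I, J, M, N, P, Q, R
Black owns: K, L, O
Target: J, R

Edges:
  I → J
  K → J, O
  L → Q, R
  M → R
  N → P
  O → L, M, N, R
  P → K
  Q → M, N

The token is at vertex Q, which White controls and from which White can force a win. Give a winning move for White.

M

A0 = {J, R}
A1: add {I, M} — I (White) has I→J; M (White) has M→R.
A2: add {Q} — Q (White) has Q→M.
A3: add {L} — L (Black): all of {Q, R} already in.
A4 = A3; e.g. K (Black) can still go to O. Fixed point.
From Q, successor M is in the attractor (rank 1); the other successor N is not.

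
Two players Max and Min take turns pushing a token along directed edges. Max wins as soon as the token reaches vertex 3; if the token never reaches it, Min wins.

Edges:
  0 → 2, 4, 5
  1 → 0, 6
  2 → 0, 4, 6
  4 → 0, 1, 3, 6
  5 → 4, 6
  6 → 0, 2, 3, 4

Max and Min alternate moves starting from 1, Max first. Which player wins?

Track states (vertex, player-to-move).
A0 = {(3,Max), (3,Min)}
A1: add {(4,Max), (6,Max)}.
A2: add {(5,Min)}.
A3: add {(0,Max)}.
A4: add {(1,Min), (2,Min)}.
A5 = A4; e.g. (0,Min) stays out. (1,Max) never enters ⇒ Min avoids the target.

Min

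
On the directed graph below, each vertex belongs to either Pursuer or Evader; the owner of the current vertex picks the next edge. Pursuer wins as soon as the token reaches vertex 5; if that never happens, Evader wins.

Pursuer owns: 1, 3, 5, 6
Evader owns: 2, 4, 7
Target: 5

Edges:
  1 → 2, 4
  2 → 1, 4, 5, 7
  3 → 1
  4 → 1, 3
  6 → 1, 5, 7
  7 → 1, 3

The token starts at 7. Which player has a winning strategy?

A0 = {5}
A1: add {6} — 6 (Pursuer) has 6→5.
A2 = A1; e.g. 1 (Pursuer) has no edge into A1. Fixed point.
7 never enters the attractor, so Evader can avoid the target forever.

Evader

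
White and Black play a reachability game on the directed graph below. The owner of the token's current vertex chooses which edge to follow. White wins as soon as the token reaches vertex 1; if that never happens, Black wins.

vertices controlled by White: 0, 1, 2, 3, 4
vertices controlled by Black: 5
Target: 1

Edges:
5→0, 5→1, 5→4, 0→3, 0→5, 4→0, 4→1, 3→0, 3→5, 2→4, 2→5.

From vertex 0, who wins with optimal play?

A0 = {1}
A1: add {4} — 4 (White) has 4→1.
A2: add {2} — 2 (White) has 2→4.
A3 = A2; e.g. 0 (White) has no edge into A2. Fixed point.
0 never enters the attractor, so Black can avoid the target forever.

Black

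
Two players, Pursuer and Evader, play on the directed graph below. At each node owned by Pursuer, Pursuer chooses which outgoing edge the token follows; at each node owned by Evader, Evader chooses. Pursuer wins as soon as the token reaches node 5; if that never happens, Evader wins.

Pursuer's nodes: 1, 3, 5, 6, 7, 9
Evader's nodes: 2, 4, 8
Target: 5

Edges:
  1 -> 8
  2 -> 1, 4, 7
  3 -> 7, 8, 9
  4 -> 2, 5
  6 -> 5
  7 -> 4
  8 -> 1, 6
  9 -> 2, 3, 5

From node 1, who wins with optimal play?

Evader

A0 = {5}
A1: add {6, 9} — 6 (Pursuer) has 6→5; 9 (Pursuer) has 9→5.
A2: add {3} — 3 (Pursuer) has 3→9.
A3 = A2; e.g. 1 (Pursuer) has no edge into A2. Fixed point.
1 never enters the attractor, so Evader can avoid the target forever.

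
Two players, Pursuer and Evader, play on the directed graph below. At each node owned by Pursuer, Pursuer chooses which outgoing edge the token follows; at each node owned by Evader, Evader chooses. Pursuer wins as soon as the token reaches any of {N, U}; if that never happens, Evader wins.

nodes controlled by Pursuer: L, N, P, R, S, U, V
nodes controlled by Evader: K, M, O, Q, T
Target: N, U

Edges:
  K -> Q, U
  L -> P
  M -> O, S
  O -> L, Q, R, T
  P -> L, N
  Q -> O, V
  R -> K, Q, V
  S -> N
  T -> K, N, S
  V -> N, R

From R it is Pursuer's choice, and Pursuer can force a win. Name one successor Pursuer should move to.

V

A0 = {N, U}
A1: add {P, S, V} — P (Pursuer) has P→N; S (Pursuer) has S→N; V (Pursuer) has V→N.
A2: add {L, R} — L (Pursuer) has L→P; R (Pursuer) has R→V.
A3 = A2; e.g. K (Evader) can still go to Q. Fixed point.
From R, successor V is in the attractor (rank 1); the other successors K, Q are not.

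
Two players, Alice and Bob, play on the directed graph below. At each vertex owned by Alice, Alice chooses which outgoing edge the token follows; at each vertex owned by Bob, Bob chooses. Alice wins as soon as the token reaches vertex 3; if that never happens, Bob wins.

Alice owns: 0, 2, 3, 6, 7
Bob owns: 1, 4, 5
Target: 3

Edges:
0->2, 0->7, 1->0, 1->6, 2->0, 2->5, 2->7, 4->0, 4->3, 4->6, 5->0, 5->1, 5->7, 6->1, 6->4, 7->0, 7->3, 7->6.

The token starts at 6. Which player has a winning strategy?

Bob

A0 = {3}
A1: add {7} — 7 (Alice) has 7→3.
A2: add {0, 2} — 0 (Alice) has 0→7; 2 (Alice) has 2→7.
A3 = A2; e.g. 1 (Bob) can still go to 6. Fixed point.
6 never enters the attractor, so Bob can avoid the target forever.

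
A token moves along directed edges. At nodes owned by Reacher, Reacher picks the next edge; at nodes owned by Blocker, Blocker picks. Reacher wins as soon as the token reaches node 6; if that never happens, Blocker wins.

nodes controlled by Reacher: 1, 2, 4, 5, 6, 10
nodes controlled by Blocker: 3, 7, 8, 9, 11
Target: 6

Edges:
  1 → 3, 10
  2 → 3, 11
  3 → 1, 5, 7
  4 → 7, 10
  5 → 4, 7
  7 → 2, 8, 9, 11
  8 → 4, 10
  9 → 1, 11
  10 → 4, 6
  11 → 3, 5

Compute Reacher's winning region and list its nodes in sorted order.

1, 4, 5, 6, 8, 10

A0 = {6}
A1: add {10} — 10 (Reacher) has 10→6.
A2: add {1, 4} — 1 (Reacher) has 1→10; 4 (Reacher) has 4→10.
A3: add {5, 8} — 5 (Reacher) has 5→4; 8 (Blocker): all of {4, 10} already in.
A4 = A3; e.g. 2 (Reacher) has no edge into A3. Fixed point.
Reacher's winning region = {1, 4, 5, 6, 8, 10}.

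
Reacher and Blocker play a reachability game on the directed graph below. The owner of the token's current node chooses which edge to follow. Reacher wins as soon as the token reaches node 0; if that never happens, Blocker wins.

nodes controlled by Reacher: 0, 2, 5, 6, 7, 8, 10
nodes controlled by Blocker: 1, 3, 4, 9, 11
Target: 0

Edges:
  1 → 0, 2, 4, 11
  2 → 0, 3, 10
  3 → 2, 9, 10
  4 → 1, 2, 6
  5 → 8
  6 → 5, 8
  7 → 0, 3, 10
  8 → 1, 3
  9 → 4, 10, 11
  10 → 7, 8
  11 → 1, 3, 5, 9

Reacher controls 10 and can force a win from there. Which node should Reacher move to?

7

A0 = {0}
A1: add {2, 7} — 2 (Reacher) has 2→0; 7 (Reacher) has 7→0.
A2: add {10} — 10 (Reacher) has 10→7.
A3 = A2; e.g. 1 (Blocker) can still go to 4. Fixed point.
From 10, successor 7 is in the attractor (rank 1); the other successor 8 is not.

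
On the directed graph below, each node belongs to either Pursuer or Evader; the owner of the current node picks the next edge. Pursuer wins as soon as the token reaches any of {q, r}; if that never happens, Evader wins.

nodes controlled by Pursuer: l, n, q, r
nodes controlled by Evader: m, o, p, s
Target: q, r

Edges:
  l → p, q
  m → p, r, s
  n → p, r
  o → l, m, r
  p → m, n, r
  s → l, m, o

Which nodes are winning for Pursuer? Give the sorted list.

l, n, q, r

A0 = {q, r}
A1: add {l, n} — l (Pursuer) has l→q; n (Pursuer) has n→r.
A2 = A1; e.g. m (Evader) can still go to p. Fixed point.
Pursuer's winning region = {l, n, q, r}.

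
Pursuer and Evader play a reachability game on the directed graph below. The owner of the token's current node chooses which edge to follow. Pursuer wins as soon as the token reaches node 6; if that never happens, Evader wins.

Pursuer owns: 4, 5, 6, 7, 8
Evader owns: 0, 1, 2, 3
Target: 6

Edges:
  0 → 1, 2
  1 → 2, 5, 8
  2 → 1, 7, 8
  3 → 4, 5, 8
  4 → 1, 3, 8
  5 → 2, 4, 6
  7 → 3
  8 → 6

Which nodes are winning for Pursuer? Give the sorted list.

3, 4, 5, 6, 7, 8

A0 = {6}
A1: add {5, 8} — 5 (Pursuer) has 5→6; 8 (Pursuer) has 8→6.
A2: add {4} — 4 (Pursuer) has 4→8.
A3: add {3} — 3 (Evader): all of {4, 5, 8} already in.
A4: add {7} — 7 (Pursuer) has 7→3.
A5 = A4; e.g. 0 (Evader) can still go to 1. Fixed point.
Pursuer's winning region = {3, 4, 5, 6, 7, 8}.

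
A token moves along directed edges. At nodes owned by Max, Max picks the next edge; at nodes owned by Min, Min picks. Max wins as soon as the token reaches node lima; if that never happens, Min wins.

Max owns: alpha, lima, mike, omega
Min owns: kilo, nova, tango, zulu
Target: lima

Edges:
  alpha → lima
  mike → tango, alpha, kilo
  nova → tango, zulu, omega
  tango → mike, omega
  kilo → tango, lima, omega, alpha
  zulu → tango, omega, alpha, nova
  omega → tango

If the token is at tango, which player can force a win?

A0 = {lima}
A1: add {alpha} — alpha (Max) has alpha→lima.
A2: add {mike} — mike (Max) has mike→alpha.
A3 = A2; e.g. tango (Min) can still go to omega. Fixed point.
tango never enters the attractor, so Min can avoid the target forever.

Min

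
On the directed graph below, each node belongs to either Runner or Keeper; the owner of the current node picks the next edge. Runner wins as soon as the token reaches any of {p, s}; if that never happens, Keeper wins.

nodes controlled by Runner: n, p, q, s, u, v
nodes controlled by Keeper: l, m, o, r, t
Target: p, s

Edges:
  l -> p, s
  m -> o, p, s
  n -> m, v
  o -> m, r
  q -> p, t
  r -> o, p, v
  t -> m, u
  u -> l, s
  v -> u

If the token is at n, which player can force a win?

A0 = {p, s}
A1: add {l, q, u} — l (Keeper): all of {p, s} already in; q (Runner) has q→p; u (Runner) has u→s.
A2: add {v} — v (Runner) has v→u.
A3: add {n} — n (Runner) has n→v.
A4 = A3; e.g. m (Keeper) can still go to o. Fixed point.
n ∈ A3, so Runner can force the target.

Runner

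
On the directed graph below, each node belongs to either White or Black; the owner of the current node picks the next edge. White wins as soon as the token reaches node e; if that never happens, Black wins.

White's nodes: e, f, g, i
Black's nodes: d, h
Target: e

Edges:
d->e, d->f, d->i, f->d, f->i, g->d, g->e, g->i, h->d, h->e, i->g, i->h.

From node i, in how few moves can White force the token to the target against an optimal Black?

2

A0 = {e}
A1: add {g} — g (White) has g→e.
A2: add {i} — i (White) has i→g.
i enters the attractor at level 2, so White can force the target in 2 moves from there.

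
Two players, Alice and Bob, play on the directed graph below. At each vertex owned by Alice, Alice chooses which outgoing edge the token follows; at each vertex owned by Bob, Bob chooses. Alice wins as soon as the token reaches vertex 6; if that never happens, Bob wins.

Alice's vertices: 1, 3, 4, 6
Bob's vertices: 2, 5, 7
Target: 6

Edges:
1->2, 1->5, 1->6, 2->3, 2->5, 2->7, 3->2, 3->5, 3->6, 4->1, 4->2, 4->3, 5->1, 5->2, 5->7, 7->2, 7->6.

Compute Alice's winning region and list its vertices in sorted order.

1, 3, 4, 6

A0 = {6}
A1: add {1, 3} — 1 (Alice) has 1→6; 3 (Alice) has 3→6.
A2: add {4} — 4 (Alice) has 4→1.
A3 = A2; e.g. 2 (Bob) can still go to 5. Fixed point.
Alice's winning region = {1, 3, 4, 6}.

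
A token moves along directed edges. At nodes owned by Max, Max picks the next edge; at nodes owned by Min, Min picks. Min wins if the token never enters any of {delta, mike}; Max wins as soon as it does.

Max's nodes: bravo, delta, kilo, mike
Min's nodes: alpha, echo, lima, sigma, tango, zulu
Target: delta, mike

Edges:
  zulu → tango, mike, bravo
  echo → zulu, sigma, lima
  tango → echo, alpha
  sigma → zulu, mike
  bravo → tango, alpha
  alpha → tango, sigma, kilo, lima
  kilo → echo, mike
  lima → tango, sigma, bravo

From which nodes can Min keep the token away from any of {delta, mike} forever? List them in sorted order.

A0 = {delta, mike}
A1: add {kilo} — kilo (Max) has kilo→mike.
A2 = A1; e.g. zulu (Min) can still go to tango. Fixed point.
Max's attractor = {delta, kilo, mike}; Min avoids the target exactly from the complement.

alpha, bravo, echo, lima, sigma, tango, zulu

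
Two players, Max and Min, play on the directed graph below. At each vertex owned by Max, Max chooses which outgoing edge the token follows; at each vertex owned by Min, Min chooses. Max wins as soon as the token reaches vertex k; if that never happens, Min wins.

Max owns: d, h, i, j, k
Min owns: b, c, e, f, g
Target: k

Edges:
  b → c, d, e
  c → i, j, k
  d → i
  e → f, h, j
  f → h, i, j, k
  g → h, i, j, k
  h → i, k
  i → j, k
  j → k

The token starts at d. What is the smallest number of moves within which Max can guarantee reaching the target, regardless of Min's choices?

A0 = {k}
A1: add {h, i, j} — h (Max) has h→k; i (Max) has i→k; j (Max) has j→k.
A2: add {c, d, f, g} — c (Min): all of {i, j, k} already in; d (Max) has d→i; f (Min): all of {h, i, j, k} already in; g (Min): all of {h, i, j, k} already in.
d enters the attractor at level 2, so Max can force the target in 2 moves from there.

2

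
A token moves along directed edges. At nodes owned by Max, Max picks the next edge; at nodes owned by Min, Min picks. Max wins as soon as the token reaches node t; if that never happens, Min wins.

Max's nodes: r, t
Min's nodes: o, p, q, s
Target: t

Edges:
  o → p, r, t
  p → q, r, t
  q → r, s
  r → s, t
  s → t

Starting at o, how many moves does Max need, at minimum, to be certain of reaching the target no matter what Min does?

4

A0 = {t}
A1: add {r, s} — r (Max) has r→t; s (Min): all of {t} already in.
A2: add {q} — q (Min): all of {r, s} already in.
A3: add {p} — p (Min): all of {q, r, t} already in.
A4: add {o} — o (Min): all of {p, r, t} already in.
A4 = all vertices. Fixed point.
o enters the attractor at level 4, so Max can force the target in 4 moves from there.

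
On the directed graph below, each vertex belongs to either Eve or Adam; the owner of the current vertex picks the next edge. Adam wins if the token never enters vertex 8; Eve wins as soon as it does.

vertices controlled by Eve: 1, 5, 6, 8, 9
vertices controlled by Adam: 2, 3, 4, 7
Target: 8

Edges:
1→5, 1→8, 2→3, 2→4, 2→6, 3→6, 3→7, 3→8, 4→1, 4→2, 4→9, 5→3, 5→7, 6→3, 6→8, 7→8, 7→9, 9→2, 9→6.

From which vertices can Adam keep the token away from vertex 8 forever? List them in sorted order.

2, 4

A0 = {8}
A1: add {1, 6} — 1 (Eve) has 1→8; 6 (Eve) has 6→8.
A2: add {9} — 9 (Eve) has 9→6.
A3: add {7} — 7 (Adam): all of {8, 9} already in.
A4: add {3, 5} — 3 (Adam): all of {6, 7, 8} already in; 5 (Eve) has 5→7.
A5 = A4; e.g. 2 (Adam) can still go to 4. Fixed point.
Eve's attractor = {1, 3, 5, 6, 7, 8, 9}; Adam avoids the target exactly from the complement.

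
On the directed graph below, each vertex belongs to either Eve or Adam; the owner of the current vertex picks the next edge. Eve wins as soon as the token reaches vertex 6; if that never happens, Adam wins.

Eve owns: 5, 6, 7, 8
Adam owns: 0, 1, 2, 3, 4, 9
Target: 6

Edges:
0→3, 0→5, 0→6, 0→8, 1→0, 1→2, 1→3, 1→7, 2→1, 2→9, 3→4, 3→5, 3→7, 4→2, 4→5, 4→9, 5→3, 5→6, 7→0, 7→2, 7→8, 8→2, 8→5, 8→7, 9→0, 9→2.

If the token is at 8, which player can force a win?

Eve

A0 = {6}
A1: add {5} — 5 (Eve) has 5→6.
A2: add {8} — 8 (Eve) has 8→5.
8 ∈ A2, so Eve can force the target.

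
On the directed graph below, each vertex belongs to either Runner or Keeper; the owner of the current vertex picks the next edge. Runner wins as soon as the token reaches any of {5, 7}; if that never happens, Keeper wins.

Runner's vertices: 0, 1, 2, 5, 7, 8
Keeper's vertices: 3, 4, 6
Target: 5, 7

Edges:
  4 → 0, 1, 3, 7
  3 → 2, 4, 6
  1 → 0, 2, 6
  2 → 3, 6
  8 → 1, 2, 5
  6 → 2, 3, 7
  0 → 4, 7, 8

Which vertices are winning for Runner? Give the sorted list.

A0 = {5, 7}
A1: add {0, 8} — 0 (Runner) has 0→7; 8 (Runner) has 8→5.
A2: add {1} — 1 (Runner) has 1→0.
A3 = A2; e.g. 2 (Runner) has no edge into A2. Fixed point.
Runner's winning region = {0, 1, 5, 7, 8}.

0, 1, 5, 7, 8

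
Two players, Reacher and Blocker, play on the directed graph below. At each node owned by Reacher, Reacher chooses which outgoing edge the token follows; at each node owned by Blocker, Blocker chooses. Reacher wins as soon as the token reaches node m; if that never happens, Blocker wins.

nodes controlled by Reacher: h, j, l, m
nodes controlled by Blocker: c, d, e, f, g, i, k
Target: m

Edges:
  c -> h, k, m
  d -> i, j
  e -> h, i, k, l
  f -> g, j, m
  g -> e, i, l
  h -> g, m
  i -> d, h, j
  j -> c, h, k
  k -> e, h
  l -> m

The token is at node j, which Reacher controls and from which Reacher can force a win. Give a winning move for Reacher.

h

A0 = {m}
A1: add {h, l} — h (Reacher) has h→m; l (Reacher) has l→m.
A2: add {j} — j (Reacher) has j→h.
A3 = A2; e.g. c (Blocker) can still go to k. Fixed point.
From j, successor h is in the attractor (rank 1); the other successors c, k are not.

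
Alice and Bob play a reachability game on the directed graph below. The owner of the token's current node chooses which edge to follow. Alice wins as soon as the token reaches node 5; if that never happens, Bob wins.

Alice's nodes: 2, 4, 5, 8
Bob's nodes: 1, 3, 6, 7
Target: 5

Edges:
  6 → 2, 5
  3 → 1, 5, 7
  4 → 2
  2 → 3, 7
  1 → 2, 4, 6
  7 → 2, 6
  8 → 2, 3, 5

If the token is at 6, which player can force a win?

A0 = {5}
A1: add {8} — 8 (Alice) has 8→5.
A2 = A1; e.g. 1 (Bob) can still go to 2. Fixed point.
6 never enters the attractor, so Bob can avoid the target forever.

Bob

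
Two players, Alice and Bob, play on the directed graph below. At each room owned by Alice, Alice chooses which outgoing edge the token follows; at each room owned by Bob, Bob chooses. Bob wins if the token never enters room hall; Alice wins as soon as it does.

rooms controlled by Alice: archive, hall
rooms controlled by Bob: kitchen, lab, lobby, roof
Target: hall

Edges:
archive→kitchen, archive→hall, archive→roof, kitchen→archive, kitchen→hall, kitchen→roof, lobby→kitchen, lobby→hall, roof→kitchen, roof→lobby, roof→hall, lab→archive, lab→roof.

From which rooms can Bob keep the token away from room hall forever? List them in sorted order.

A0 = {hall}
A1: add {archive} — archive (Alice) has archive→hall.
A2 = A1; e.g. kitchen (Bob) can still go to roof. Fixed point.
Alice's attractor = {archive, hall}; Bob avoids the target exactly from the complement.

kitchen, lab, lobby, roof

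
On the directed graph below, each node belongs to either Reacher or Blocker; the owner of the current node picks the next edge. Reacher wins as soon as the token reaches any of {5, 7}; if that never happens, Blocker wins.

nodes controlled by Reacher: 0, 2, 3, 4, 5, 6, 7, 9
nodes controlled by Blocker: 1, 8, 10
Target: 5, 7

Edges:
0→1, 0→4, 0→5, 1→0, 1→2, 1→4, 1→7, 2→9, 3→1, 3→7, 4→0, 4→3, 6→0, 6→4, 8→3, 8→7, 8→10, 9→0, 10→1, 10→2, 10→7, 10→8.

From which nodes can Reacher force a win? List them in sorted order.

A0 = {5, 7}
A1: add {0, 3} — 0 (Reacher) has 0→5; 3 (Reacher) has 3→7.
A2: add {4, 6, 9} — 4 (Reacher) has 4→0; 6 (Reacher) has 6→0; 9 (Reacher) has 9→0.
A3: add {2} — 2 (Reacher) has 2→9.
A4: add {1} — 1 (Blocker): all of {0, 2, 4, 7} already in.
A5 = A4; e.g. 8 (Blocker) can still go to 10. Fixed point.
Reacher's winning region = {0, 1, 2, 3, 4, 5, 6, 7, 9}.

0, 1, 2, 3, 4, 5, 6, 7, 9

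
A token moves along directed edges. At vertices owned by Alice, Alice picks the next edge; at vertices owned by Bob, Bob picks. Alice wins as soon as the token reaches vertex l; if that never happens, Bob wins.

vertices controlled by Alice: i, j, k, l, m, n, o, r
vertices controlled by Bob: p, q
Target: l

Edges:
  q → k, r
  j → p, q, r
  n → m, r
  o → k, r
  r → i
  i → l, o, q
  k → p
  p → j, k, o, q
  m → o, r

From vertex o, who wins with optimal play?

A0 = {l}
A1: add {i} — i (Alice) has i→l.
A2: add {r} — r (Alice) has r→i.
A3: add {j, m, n, o} — j (Alice) has j→r; m (Alice) has m→r; n (Alice) has n→r; o (Alice) has o→r.
A4 = A3; e.g. k (Alice) has no edge into A3. Fixed point.
o ∈ A3, so Alice can force the target.

Alice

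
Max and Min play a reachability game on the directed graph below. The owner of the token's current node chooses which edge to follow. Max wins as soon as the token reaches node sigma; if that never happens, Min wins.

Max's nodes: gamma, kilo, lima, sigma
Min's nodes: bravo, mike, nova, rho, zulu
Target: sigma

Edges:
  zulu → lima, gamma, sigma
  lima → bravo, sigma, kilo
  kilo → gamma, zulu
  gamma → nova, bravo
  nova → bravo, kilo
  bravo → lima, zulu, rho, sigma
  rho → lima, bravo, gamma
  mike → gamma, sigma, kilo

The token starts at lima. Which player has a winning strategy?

Max

A0 = {sigma}
A1: add {lima} — lima (Max) has lima→sigma.
A2 = A1; e.g. nova (Min) can still go to bravo. Fixed point.
lima ∈ A1, so Max can force the target.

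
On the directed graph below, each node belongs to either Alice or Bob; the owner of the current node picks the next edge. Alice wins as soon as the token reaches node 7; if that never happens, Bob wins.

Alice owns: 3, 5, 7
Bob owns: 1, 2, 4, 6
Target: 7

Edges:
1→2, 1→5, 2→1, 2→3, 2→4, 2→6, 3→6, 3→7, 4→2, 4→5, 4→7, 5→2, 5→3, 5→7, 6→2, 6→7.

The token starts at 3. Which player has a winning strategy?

A0 = {7}
A1: add {3, 5} — 3 (Alice) has 3→7; 5 (Alice) has 5→7.
A2 = A1; e.g. 1 (Bob) can still go to 2. Fixed point.
3 ∈ A1, so Alice can force the target.

Alice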